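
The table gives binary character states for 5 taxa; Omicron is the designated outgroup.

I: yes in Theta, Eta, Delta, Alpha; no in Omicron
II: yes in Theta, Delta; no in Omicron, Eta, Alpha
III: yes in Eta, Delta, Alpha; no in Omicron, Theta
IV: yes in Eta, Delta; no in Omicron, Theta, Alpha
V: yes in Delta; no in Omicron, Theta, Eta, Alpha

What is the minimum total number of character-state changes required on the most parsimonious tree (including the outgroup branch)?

6

The outgroup has state 'no' for every character, so 'yes' is the derived state throughout.
I (derived state 'yes') is shared by all ingroup taxa — unites the whole ingroup.
II groups Delta and Theta, which is incompatible with the clades supported by the remaining characters; treating it as convergent (homoplasy) costs fewer steps than any alternative tree.
III: derived state 'yes' in Alpha, Delta, and Eta only — synapomorphy for {Alpha, Delta, Eta}.
IV (derived state 'yes') is shared by Delta and Eta — a synapomorphy uniting that clade.
V (derived state 'yes') is unique to Delta (autapomorphy; uninformative for grouping).
Most parsimonious ingroup topology: (Theta,((Eta,Delta),Alpha)).
Changes per character on this tree: I: 1; II: 2; III: 1; IV: 1; V: 1.
Total = 6.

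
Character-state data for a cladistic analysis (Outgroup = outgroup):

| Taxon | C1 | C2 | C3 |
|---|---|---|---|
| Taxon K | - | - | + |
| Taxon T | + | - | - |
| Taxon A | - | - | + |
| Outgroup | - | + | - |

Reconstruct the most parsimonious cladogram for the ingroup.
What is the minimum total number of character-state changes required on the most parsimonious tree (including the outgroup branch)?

Character polarity is set by the outgroup: the derived state is whichever differs from the outgroup's state, so for C2 the derived state is '-', and for the remaining characters it is '+'.
C1: derived state '+' in Taxon T only — an autapomorphy, so it tells us nothing about relationships among taxa.
All ingroup taxa share the derived state '-' for C2; it defines the ingroup but does not resolve relationships within it.
C3: derived state '+' in Taxon A and Taxon K only — synapomorphy for {Taxon A, Taxon K}.
Most parsimonious ingroup topology: ((Taxon K,Taxon A),Taxon T).
Changes per character on this tree: C1: 1; C2: 1; C3: 1.
Total = 3.

3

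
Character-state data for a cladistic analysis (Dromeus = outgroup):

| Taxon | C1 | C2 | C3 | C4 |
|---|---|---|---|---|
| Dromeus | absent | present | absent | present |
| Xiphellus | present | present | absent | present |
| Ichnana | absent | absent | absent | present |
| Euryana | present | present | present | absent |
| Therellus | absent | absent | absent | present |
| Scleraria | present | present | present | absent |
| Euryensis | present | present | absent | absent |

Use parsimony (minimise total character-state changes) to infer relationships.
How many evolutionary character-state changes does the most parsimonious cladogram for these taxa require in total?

Character polarity is set by the outgroup: the derived state is whichever differs from the outgroup's state, so for C2, C4 the derived state is 'absent', and for the remaining characters it is 'present'.
Only Euryana, Euryensis, Scleraria, and Xiphellus show the derived state 'present' for C1, supporting them as a clade.
C2 (derived state 'absent') is shared by Ichnana and Therellus — a synapomorphy uniting that clade.
C3: derived state 'present' in Euryana and Scleraria only — synapomorphy for {Euryana, Scleraria}.
C4: derived state 'absent' in Euryana, Euryensis, and Scleraria only — synapomorphy for {Euryana, Euryensis, Scleraria}.
Most parsimonious ingroup topology: ((Xiphellus,((Euryana,Scleraria),Euryensis)),(Ichnana,Therellus)).
Changes per character on this tree: C1: 1; C2: 1; C3: 1; C4: 1.
Total = 4.

4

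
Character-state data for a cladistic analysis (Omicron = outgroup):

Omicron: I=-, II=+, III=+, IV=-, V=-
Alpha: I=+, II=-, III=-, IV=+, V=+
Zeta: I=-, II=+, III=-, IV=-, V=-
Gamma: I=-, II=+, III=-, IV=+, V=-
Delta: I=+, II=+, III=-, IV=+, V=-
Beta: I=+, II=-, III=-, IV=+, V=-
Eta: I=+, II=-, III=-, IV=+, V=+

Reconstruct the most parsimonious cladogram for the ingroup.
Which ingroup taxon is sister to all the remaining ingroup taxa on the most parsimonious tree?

Zeta

Character polarity is set by the outgroup: the derived state is whichever differs from the outgroup's state, so for II, III the derived state is '-', and for the remaining characters it is '+'.
Only Alpha, Beta, Delta, and Eta show the derived state '+' for I, supporting them as a clade.
Only Alpha, Beta, and Eta show the derived state '-' for II, supporting them as a clade.
All ingroup taxa share the derived state '-' for III; it defines the ingroup but does not resolve relationships within it.
IV: derived state '+' in Alpha, Beta, Delta, Eta, and Gamma only — synapomorphy for {Alpha, Beta, Delta, Eta, Gamma}.
V (derived state '+') is shared by Alpha and Eta — a synapomorphy uniting that clade.
Most parsimonious ingroup topology: (((((Alpha,Eta),Beta),Delta),Gamma),Zeta).
Zeta is sister to the clade containing all other ingroup taxa, so it is the earliest-diverging (most basal) ingroup lineage.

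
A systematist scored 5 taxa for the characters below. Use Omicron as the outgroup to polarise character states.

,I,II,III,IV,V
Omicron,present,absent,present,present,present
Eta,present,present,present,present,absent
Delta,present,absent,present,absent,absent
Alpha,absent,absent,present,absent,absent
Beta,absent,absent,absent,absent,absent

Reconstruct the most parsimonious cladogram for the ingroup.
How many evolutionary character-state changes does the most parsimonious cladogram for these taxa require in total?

5

Character polarity is set by the outgroup: the derived state is whichever differs from the outgroup's state, so for I, III, IV, V the derived state is 'absent', and for the remaining characters it is 'present'.
I: derived state 'absent' in Alpha and Beta only — synapomorphy for {Alpha, Beta}.
II: derived state 'present' in Eta only — an autapomorphy, so it tells us nothing about relationships among taxa.
III: derived state 'absent' in Beta only — an autapomorphy, so it tells us nothing about relationships among taxa.
Only Alpha, Beta, and Delta show the derived state 'absent' for IV, supporting them as a clade.
All ingroup taxa share the derived state 'absent' for V; it defines the ingroup but does not resolve relationships within it.
Most parsimonious ingroup topology: ((Delta,(Alpha,Beta)),Eta).
Changes per character on this tree: I: 1; II: 1; III: 1; IV: 1; V: 1.
Total = 5.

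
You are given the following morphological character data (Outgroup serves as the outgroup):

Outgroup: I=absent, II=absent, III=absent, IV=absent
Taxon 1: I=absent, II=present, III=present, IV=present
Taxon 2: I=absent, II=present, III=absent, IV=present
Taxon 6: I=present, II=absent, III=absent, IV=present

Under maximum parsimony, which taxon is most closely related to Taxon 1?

The outgroup has state 'absent' for every character, so 'present' is the derived state throughout.
I: derived state 'present' in Taxon 6 only — an autapomorphy, so it tells us nothing about relationships among taxa.
II: derived state 'present' in Taxon 1 and Taxon 2 only — synapomorphy for {Taxon 1, Taxon 2}.
III: derived state 'present' in Taxon 1 only — an autapomorphy, so it tells us nothing about relationships among taxa.
All ingroup taxa share the derived state 'present' for IV; it defines the ingroup but does not resolve relationships within it.
Most parsimonious ingroup topology: ((Taxon 1,Taxon 2),Taxon 6).
Taxon 1 and Taxon 2 form a cherry on this tree, so they are sister taxa.

Taxon 2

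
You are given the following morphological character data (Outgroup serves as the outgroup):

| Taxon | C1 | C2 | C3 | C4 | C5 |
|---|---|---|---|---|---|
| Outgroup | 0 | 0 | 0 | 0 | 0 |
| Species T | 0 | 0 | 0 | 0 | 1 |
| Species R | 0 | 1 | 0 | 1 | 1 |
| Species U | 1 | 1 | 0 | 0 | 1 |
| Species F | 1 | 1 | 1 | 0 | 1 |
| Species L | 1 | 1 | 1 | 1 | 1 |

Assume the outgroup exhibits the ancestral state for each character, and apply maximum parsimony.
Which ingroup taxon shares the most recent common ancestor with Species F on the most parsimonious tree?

Species L

The outgroup has state '0' for every character, so '1' is the derived state throughout.
C1: derived state '1' in Species F, Species L, and Species U only — synapomorphy for {Species F, Species L, Species U}.
C2 (derived state '1') is shared by Species F, Species L, Species R, and Species U — a synapomorphy uniting that clade.
C3: derived state '1' in Species F and Species L only — synapomorphy for {Species F, Species L}.
C4 (state '1') occurs in Species L and Species R but conflicts with the nesting implied by the other characters — most parsimoniously interpreted as homoplasy.
C5 (derived state '1') is shared by all ingroup taxa — unites the whole ingroup.
Most parsimonious ingroup topology: (Species T,(Species R,(Species U,(Species F,Species L)))).
Species F and Species L form a cherry on this tree, so they are sister taxa.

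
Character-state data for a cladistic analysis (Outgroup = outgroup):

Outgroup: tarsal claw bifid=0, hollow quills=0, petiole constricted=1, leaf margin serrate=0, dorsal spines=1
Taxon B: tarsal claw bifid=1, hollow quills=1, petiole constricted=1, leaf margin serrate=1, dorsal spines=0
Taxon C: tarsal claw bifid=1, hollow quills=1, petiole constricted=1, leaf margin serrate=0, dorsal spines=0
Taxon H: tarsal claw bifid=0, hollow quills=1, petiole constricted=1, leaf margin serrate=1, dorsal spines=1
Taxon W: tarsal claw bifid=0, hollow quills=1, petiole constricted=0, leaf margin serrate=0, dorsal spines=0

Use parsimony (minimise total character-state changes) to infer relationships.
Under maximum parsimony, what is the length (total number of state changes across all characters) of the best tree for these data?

6

Character polarity is set by the outgroup: the derived state is whichever differs from the outgroup's state, so for petiole constricted, dorsal spines the derived state is '0', and for the remaining characters it is '1'.
tarsal claw bifid (derived state '1') is shared by Taxon B and Taxon C — a synapomorphy uniting that clade.
All ingroup taxa share the derived state '1' for hollow quills; it defines the ingroup but does not resolve relationships within it.
petiole constricted (derived state '0') is unique to Taxon W (autapomorphy; uninformative for grouping).
leaf margin serrate groups Taxon B and Taxon H, which is incompatible with the clades supported by the remaining characters; treating it as convergent (homoplasy) costs fewer steps than any alternative tree.
dorsal spines (derived state '0') is shared by Taxon B, Taxon C, and Taxon W — a synapomorphy uniting that clade.
Most parsimonious ingroup topology: (((Taxon B,Taxon C),Taxon W),Taxon H).
Changes per character on this tree: tarsal claw bifid: 1; hollow quills: 1; petiole constricted: 1; leaf margin serrate: 2; dorsal spines: 1.
Total = 6.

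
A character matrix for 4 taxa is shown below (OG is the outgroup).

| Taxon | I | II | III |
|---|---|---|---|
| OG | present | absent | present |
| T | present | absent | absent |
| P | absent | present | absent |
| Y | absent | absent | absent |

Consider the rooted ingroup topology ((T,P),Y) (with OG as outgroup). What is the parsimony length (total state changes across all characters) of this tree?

Map each character onto ((T,P),Y) (rooted by OG) and count the minimum state changes it requires (Fitch parsimony):
I: 2; II: 1; III: 1.
Total tree length = 4.

4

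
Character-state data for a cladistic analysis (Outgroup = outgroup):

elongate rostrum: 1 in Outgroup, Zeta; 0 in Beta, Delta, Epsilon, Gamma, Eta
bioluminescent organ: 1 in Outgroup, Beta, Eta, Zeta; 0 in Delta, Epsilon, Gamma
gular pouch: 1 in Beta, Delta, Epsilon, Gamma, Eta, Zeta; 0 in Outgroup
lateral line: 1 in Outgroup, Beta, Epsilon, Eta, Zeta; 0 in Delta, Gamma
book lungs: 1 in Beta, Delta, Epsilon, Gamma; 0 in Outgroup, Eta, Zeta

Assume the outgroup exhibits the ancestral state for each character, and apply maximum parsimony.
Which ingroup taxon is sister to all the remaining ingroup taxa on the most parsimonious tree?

Zeta

Character polarity is set by the outgroup: the derived state is whichever differs from the outgroup's state, so for elongate rostrum, bioluminescent organ, lateral line the derived state is '0', and for the remaining characters it is '1'.
elongate rostrum: derived state '0' in Beta, Delta, Epsilon, Eta, and Gamma only — synapomorphy for {Beta, Delta, Epsilon, Eta, Gamma}.
bioluminescent organ (derived state '0') is shared by Delta, Epsilon, and Gamma — a synapomorphy uniting that clade.
All ingroup taxa share the derived state '1' for gular pouch; it defines the ingroup but does not resolve relationships within it.
lateral line: derived state '0' in Delta and Gamma only — synapomorphy for {Delta, Gamma}.
Only Beta, Delta, Epsilon, and Gamma show the derived state '1' for book lungs, supporting them as a clade.
Most parsimonious ingroup topology: (((Beta,((Delta,Gamma),Epsilon)),Eta),Zeta).
Zeta is sister to the clade containing all other ingroup taxa, so it is the earliest-diverging (most basal) ingroup lineage.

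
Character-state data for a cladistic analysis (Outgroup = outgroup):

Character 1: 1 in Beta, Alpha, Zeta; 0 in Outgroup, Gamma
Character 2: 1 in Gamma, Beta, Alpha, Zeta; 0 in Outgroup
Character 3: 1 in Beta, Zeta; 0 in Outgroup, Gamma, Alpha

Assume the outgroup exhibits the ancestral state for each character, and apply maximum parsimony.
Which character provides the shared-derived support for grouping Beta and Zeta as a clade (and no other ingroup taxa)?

Character 3

The outgroup has state '0' for every character, so '1' is the derived state throughout.
Character 1: derived state '1' in Alpha, Beta, and Zeta only — synapomorphy for {Alpha, Beta, Zeta}.
Character 2 (derived state '1') is shared by all ingroup taxa — unites the whole ingroup.
Only Beta and Zeta show the derived state '1' for Character 3, supporting them as a clade.
Most parsimonious ingroup topology: (Gamma,((Beta,Zeta),Alpha)).
The clade {Beta, Zeta} is supported by Character 3: its derived state '1' occurs in exactly those taxa and in no other taxon (including the outgroup).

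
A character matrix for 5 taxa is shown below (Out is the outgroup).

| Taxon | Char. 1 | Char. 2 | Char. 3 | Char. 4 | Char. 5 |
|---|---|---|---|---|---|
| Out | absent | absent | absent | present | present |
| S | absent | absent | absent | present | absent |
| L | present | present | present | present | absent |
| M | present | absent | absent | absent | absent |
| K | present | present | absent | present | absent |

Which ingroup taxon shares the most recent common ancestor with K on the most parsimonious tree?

Character polarity is set by the outgroup: the derived state is whichever differs from the outgroup's state, so for Char. 4, Char. 5 the derived state is 'absent', and for the remaining characters it is 'present'.
Char. 1: derived state 'present' in K, L, and M only — synapomorphy for {K, L, M}.
Char. 2 (derived state 'present') is shared by K and L — a synapomorphy uniting that clade.
Char. 3: derived state 'present' in L only — an autapomorphy, so it tells us nothing about relationships among taxa.
Char. 4 (derived state 'absent') is unique to M (autapomorphy; uninformative for grouping).
Char. 5 (derived state 'absent') is shared by all ingroup taxa — unites the whole ingroup.
Most parsimonious ingroup topology: (S,((L,K),M)).
K and L form a cherry on this tree, so they are sister taxa.

L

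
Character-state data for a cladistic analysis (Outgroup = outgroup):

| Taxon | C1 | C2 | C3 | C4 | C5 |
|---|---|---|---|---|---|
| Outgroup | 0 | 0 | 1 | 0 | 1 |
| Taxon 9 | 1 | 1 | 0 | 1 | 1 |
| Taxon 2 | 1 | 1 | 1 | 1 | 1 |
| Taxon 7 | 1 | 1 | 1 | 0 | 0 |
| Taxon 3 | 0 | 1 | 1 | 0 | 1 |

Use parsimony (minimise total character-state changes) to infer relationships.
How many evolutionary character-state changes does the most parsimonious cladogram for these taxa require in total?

5

Character polarity is set by the outgroup: the derived state is whichever differs from the outgroup's state, so for C3, C5 the derived state is '0', and for the remaining characters it is '1'.
C1: derived state '1' in Taxon 2, Taxon 7, and Taxon 9 only — synapomorphy for {Taxon 2, Taxon 7, Taxon 9}.
All ingroup taxa share the derived state '1' for C2; it defines the ingroup but does not resolve relationships within it.
C3: derived state '0' in Taxon 9 only — an autapomorphy, so it tells us nothing about relationships among taxa.
Only Taxon 2 and Taxon 9 show the derived state '1' for C4, supporting them as a clade.
C5 (derived state '0') is unique to Taxon 7 (autapomorphy; uninformative for grouping).
Most parsimonious ingroup topology: (((Taxon 9,Taxon 2),Taxon 7),Taxon 3).
Changes per character on this tree: C1: 1; C2: 1; C3: 1; C4: 1; C5: 1.
Total = 5.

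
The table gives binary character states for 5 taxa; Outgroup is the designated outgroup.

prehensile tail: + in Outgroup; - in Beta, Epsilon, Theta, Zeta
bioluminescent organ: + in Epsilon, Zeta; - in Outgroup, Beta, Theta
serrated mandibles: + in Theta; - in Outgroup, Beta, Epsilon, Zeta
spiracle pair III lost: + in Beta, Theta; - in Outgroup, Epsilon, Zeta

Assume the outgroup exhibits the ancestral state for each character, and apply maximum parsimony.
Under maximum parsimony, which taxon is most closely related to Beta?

Character polarity is set by the outgroup: the derived state is whichever differs from the outgroup's state, so for prehensile tail the derived state is '-', and for the remaining characters it is '+'.
prehensile tail (derived state '-') is shared by all ingroup taxa — unites the whole ingroup.
bioluminescent organ (derived state '+') is shared by Epsilon and Zeta — a synapomorphy uniting that clade.
serrated mandibles (derived state '+') is unique to Theta (autapomorphy; uninformative for grouping).
Only Beta and Theta show the derived state '+' for spiracle pair III lost, supporting them as a clade.
Most parsimonious ingroup topology: ((Beta,Theta),(Epsilon,Zeta)).
Beta and Theta form a cherry on this tree, so they are sister taxa.

Theta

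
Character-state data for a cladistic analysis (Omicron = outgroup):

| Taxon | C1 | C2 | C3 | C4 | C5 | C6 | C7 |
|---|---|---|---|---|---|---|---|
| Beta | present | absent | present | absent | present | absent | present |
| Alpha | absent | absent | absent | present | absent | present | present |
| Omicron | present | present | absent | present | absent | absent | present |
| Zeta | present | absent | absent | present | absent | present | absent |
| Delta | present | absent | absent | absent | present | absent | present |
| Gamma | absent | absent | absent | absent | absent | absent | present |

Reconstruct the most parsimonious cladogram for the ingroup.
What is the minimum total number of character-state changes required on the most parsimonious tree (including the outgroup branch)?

Character polarity is set by the outgroup: the derived state is whichever differs from the outgroup's state, so for C1, C2, C4, C7 the derived state is 'absent', and for the remaining characters it is 'present'.
C1 (state 'absent') occurs in Alpha and Gamma but conflicts with the nesting implied by the other characters — most parsimoniously interpreted as homoplasy.
C2 (derived state 'absent') is shared by all ingroup taxa — unites the whole ingroup.
C3: derived state 'present' in Beta only — an autapomorphy, so it tells us nothing about relationships among taxa.
C4: derived state 'absent' in Beta, Delta, and Gamma only — synapomorphy for {Beta, Delta, Gamma}.
Only Beta and Delta show the derived state 'present' for C5, supporting them as a clade.
Only Alpha and Zeta show the derived state 'present' for C6, supporting them as a clade.
C7 (derived state 'absent') is unique to Zeta (autapomorphy; uninformative for grouping).
Most parsimonious ingroup topology: ((Alpha,Zeta),(Gamma,(Delta,Beta))).
Changes per character on this tree: C1: 2; C2: 1; C3: 1; C4: 1; C5: 1; C6: 1; C7: 1.
Total = 8.

8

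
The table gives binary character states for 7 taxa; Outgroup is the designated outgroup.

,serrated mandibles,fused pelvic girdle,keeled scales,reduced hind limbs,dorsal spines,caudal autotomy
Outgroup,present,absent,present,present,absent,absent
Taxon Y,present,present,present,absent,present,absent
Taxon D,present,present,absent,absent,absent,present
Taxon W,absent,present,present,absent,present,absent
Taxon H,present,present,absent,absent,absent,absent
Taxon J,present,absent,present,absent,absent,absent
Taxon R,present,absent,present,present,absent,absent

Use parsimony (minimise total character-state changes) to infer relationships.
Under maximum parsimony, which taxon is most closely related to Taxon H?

Character polarity is set by the outgroup: the derived state is whichever differs from the outgroup's state, so for serrated mandibles, keeled scales, reduced hind limbs the derived state is 'absent', and for the remaining characters it is 'present'.
serrated mandibles (derived state 'absent') is unique to Taxon W (autapomorphy; uninformative for grouping).
Only Taxon D, Taxon H, Taxon W, and Taxon Y show the derived state 'present' for fused pelvic girdle, supporting them as a clade.
Only Taxon D and Taxon H show the derived state 'absent' for keeled scales, supporting them as a clade.
reduced hind limbs (derived state 'absent') is shared by Taxon D, Taxon H, Taxon J, Taxon W, and Taxon Y — a synapomorphy uniting that clade.
dorsal spines (derived state 'present') is shared by Taxon W and Taxon Y — a synapomorphy uniting that clade.
caudal autotomy: derived state 'present' in Taxon D only — an autapomorphy, so it tells us nothing about relationships among taxa.
Most parsimonious ingroup topology: ((((Taxon Y,Taxon W),(Taxon D,Taxon H)),Taxon J),Taxon R).
Taxon H and Taxon D form a cherry on this tree, so they are sister taxa.

Taxon D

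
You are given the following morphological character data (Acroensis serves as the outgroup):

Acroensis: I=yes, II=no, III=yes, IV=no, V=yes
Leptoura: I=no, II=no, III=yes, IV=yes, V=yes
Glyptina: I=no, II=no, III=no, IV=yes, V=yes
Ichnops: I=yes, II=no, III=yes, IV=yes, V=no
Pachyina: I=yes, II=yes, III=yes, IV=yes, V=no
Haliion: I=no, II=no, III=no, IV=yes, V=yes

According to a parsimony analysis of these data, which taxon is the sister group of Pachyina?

Ichnops

Character polarity is set by the outgroup: the derived state is whichever differs from the outgroup's state, so for I, III, V the derived state is 'no', and for the remaining characters it is 'yes'.
I (derived state 'no') is shared by Glyptina, Haliion, and Leptoura — a synapomorphy uniting that clade.
II (derived state 'yes') is unique to Pachyina (autapomorphy; uninformative for grouping).
III (derived state 'no') is shared by Glyptina and Haliion — a synapomorphy uniting that clade.
All ingroup taxa share the derived state 'yes' for IV; it defines the ingroup but does not resolve relationships within it.
V: derived state 'no' in Ichnops and Pachyina only — synapomorphy for {Ichnops, Pachyina}.
Most parsimonious ingroup topology: ((Leptoura,(Glyptina,Haliion)),(Ichnops,Pachyina)).
Pachyina and Ichnops form a cherry on this tree, so they are sister taxa.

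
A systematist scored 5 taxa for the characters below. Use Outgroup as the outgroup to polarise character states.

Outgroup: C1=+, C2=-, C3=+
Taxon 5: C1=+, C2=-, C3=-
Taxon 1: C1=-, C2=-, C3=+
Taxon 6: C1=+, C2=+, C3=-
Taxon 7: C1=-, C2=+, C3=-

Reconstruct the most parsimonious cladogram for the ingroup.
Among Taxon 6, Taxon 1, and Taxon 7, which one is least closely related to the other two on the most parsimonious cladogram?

Character polarity is set by the outgroup: the derived state is whichever differs from the outgroup's state, so for C1, C3 the derived state is '-', and for the remaining characters it is '+'.
C1 (state '-') occurs in Taxon 1 and Taxon 7 but conflicts with the nesting implied by the other characters — most parsimoniously interpreted as homoplasy.
C2: derived state '+' in Taxon 6 and Taxon 7 only — synapomorphy for {Taxon 6, Taxon 7}.
Only Taxon 5, Taxon 6, and Taxon 7 show the derived state '-' for C3, supporting them as a clade.
Most parsimonious ingroup topology: ((Taxon 5,(Taxon 6,Taxon 7)),Taxon 1).
Taxon 7 and Taxon 6 share a more recent common ancestor with each other than either does with Taxon 1, so Taxon 1 is the least closely related of the three.

Taxon 1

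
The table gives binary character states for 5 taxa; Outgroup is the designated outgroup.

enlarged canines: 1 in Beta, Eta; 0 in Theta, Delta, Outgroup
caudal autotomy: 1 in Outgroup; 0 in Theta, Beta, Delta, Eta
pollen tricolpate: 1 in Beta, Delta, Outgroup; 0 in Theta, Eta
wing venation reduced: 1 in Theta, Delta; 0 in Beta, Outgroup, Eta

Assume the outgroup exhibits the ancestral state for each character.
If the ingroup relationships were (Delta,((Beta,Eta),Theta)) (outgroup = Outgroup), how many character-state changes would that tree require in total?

6

Map each character onto (Delta,((Beta,Eta),Theta)) (rooted by Outgroup) and count the minimum state changes it requires (Fitch parsimony):
enlarged canines: 1; caudal autotomy: 1; pollen tricolpate: 2; wing venation reduced: 2.
Total tree length = 6.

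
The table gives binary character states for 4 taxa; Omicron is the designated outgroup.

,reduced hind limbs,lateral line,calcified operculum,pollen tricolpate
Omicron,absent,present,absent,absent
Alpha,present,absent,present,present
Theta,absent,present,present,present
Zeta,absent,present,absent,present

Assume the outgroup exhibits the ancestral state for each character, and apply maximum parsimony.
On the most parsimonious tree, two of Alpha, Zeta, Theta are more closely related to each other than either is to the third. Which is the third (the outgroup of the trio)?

Character polarity is set by the outgroup: the derived state is whichever differs from the outgroup's state, so for lateral line the derived state is 'absent', and for the remaining characters it is 'present'.
reduced hind limbs (derived state 'present') is unique to Alpha (autapomorphy; uninformative for grouping).
lateral line (derived state 'absent') is unique to Alpha (autapomorphy; uninformative for grouping).
Only Alpha and Theta show the derived state 'present' for calcified operculum, supporting them as a clade.
All ingroup taxa share the derived state 'present' for pollen tricolpate; it defines the ingroup but does not resolve relationships within it.
Most parsimonious ingroup topology: ((Alpha,Theta),Zeta).
Theta and Alpha share a more recent common ancestor with each other than either does with Zeta, so Zeta is the least closely related of the three.

Zeta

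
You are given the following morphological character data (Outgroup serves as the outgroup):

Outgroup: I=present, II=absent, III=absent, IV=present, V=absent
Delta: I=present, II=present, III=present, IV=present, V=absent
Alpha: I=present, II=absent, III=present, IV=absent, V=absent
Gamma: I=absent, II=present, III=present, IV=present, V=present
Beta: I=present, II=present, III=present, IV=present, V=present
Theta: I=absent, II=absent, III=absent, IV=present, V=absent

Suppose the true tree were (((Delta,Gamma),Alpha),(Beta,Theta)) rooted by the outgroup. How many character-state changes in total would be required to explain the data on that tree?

Map each character onto (((Delta,Gamma),Alpha),(Beta,Theta)) (rooted by Outgroup) and count the minimum state changes it requires (Fitch parsimony):
I: 2; II: 2; III: 2; IV: 1; V: 2.
Total tree length = 9.

9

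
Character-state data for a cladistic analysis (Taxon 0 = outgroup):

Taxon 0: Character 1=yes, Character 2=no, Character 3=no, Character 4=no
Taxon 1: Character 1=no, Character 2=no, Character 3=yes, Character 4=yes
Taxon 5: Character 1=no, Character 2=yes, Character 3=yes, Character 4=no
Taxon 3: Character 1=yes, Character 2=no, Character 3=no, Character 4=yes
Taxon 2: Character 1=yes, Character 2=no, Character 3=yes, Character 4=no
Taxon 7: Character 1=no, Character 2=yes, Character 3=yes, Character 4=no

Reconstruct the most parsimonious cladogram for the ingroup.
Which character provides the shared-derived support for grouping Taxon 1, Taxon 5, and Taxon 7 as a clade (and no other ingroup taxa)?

Character polarity is set by the outgroup: the derived state is whichever differs from the outgroup's state, so for Character 1 the derived state is 'no', and for the remaining characters it is 'yes'.
Character 1 (derived state 'no') is shared by Taxon 1, Taxon 5, and Taxon 7 — a synapomorphy uniting that clade.
Character 2: derived state 'yes' in Taxon 5 and Taxon 7 only — synapomorphy for {Taxon 5, Taxon 7}.
Character 3: derived state 'yes' in Taxon 1, Taxon 2, Taxon 5, and Taxon 7 only — synapomorphy for {Taxon 1, Taxon 2, Taxon 5, Taxon 7}.
Character 4 (state 'yes') occurs in Taxon 1 and Taxon 3 but conflicts with the nesting implied by the other characters — most parsimoniously interpreted as homoplasy.
Most parsimonious ingroup topology: (((Taxon 1,(Taxon 5,Taxon 7)),Taxon 2),Taxon 3).
The clade {Taxon 1, Taxon 5, Taxon 7} is supported by Character 1: its derived state 'no' occurs in exactly those taxa and in no other taxon (including the outgroup).

Character 1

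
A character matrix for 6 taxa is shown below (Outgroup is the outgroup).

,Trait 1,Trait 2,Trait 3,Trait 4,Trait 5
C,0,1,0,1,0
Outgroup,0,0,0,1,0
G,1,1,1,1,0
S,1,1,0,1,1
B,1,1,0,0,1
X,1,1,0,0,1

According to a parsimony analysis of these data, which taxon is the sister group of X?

Character polarity is set by the outgroup: the derived state is whichever differs from the outgroup's state, so for Trait 4 the derived state is '0', and for the remaining characters it is '1'.
Trait 1 (derived state '1') is shared by B, G, S, and X — a synapomorphy uniting that clade.
Trait 2 (derived state '1') is shared by all ingroup taxa — unites the whole ingroup.
Trait 3: derived state '1' in G only — an autapomorphy, so it tells us nothing about relationships among taxa.
Only B and X show the derived state '0' for Trait 4, supporting them as a clade.
Trait 5 (derived state '1') is shared by B, S, and X — a synapomorphy uniting that clade.
Most parsimonious ingroup topology: ((((B,X),S),G),C).
X and B form a cherry on this tree, so they are sister taxa.

B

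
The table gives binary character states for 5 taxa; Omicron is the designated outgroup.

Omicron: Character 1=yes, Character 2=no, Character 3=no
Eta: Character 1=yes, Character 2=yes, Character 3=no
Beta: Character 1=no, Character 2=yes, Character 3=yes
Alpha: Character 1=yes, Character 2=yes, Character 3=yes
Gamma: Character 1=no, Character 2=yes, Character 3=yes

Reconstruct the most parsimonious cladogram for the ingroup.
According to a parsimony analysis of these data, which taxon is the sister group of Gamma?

Character polarity is set by the outgroup: the derived state is whichever differs from the outgroup's state, so for Character 1 the derived state is 'no', and for the remaining characters it is 'yes'.
Character 1: derived state 'no' in Beta and Gamma only — synapomorphy for {Beta, Gamma}.
All ingroup taxa share the derived state 'yes' for Character 2; it defines the ingroup but does not resolve relationships within it.
Character 3: derived state 'yes' in Alpha, Beta, and Gamma only — synapomorphy for {Alpha, Beta, Gamma}.
Most parsimonious ingroup topology: (Eta,((Beta,Gamma),Alpha)).
Gamma and Beta form a cherry on this tree, so they are sister taxa.

Beta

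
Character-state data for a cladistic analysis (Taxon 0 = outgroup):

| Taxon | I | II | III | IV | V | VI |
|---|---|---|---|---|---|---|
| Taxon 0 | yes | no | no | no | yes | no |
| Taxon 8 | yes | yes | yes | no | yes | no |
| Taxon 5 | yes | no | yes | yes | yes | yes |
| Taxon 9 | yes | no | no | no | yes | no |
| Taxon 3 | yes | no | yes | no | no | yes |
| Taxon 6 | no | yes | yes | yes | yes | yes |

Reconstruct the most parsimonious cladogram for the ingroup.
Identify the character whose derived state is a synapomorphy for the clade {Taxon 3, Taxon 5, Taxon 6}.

Character polarity is set by the outgroup: the derived state is whichever differs from the outgroup's state, so for I, V the derived state is 'no', and for the remaining characters it is 'yes'.
I (derived state 'no') is unique to Taxon 6 (autapomorphy; uninformative for grouping).
II groups Taxon 6 and Taxon 8, which is incompatible with the clades supported by the remaining characters; treating it as convergent (homoplasy) costs fewer steps than any alternative tree.
III (derived state 'yes') is shared by Taxon 3, Taxon 5, Taxon 6, and Taxon 8 — a synapomorphy uniting that clade.
IV (derived state 'yes') is shared by Taxon 5 and Taxon 6 — a synapomorphy uniting that clade.
V: derived state 'no' in Taxon 3 only — an autapomorphy, so it tells us nothing about relationships among taxa.
VI: derived state 'yes' in Taxon 3, Taxon 5, and Taxon 6 only — synapomorphy for {Taxon 3, Taxon 5, Taxon 6}.
Most parsimonious ingroup topology: ((Taxon 8,(Taxon 3,(Taxon 5,Taxon 6))),Taxon 9).
The clade {Taxon 3, Taxon 5, Taxon 6} is supported by VI: its derived state 'yes' occurs in exactly those taxa and in no other taxon (including the outgroup).

VI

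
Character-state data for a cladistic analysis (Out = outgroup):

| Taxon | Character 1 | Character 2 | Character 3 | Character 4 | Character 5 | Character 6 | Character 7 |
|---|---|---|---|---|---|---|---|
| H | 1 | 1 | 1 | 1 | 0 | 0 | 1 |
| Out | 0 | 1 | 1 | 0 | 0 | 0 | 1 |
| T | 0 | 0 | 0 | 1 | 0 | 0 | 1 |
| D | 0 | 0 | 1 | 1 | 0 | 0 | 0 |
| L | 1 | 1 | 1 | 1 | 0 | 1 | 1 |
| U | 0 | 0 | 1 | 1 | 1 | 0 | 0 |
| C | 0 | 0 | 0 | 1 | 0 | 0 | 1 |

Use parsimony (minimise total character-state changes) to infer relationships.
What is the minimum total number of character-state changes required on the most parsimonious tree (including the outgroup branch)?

Character polarity is set by the outgroup: the derived state is whichever differs from the outgroup's state, so for Character 2, Character 3, Character 7 the derived state is '0', and for the remaining characters it is '1'.
Character 1 (derived state '1') is shared by H and L — a synapomorphy uniting that clade.
Character 2 (derived state '0') is shared by C, D, T, and U — a synapomorphy uniting that clade.
Character 3 (derived state '0') is shared by C and T — a synapomorphy uniting that clade.
All ingroup taxa share the derived state '1' for Character 4; it defines the ingroup but does not resolve relationships within it.
Character 5 (derived state '1') is unique to U (autapomorphy; uninformative for grouping).
Character 6: derived state '1' in L only — an autapomorphy, so it tells us nothing about relationships among taxa.
Only D and U show the derived state '0' for Character 7, supporting them as a clade.
Most parsimonious ingroup topology: ((L,H),((T,C),(D,U))).
Changes per character on this tree: Character 1: 1; Character 2: 1; Character 3: 1; Character 4: 1; Character 5: 1; Character 6: 1; Character 7: 1.
Total = 7.

7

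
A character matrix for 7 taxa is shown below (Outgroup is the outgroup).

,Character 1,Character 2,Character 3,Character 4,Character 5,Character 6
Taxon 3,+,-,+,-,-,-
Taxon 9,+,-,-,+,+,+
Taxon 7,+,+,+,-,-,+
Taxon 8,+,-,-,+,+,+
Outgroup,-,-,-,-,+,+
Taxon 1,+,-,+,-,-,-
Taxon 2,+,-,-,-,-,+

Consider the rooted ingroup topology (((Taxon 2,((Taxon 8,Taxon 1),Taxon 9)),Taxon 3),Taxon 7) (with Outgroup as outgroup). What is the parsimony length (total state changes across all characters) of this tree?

12

Map each character onto (((Taxon 2,((Taxon 8,Taxon 1),Taxon 9)),Taxon 3),Taxon 7) (rooted by Outgroup) and count the minimum state changes it requires (Fitch parsimony):
Character 1: 1; Character 2: 1; Character 3: 3; Character 4: 2; Character 5: 3; Character 6: 2.
Total tree length = 12.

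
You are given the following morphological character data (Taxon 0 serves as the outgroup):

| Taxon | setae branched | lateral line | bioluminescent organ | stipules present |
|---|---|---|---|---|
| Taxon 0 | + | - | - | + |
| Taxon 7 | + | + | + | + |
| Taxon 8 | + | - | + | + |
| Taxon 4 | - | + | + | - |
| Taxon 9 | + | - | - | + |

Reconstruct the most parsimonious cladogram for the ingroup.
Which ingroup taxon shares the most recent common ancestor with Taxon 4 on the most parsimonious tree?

Character polarity is set by the outgroup: the derived state is whichever differs from the outgroup's state, so for setae branched, stipules present the derived state is '-', and for the remaining characters it is '+'.
setae branched (derived state '-') is unique to Taxon 4 (autapomorphy; uninformative for grouping).
lateral line: derived state '+' in Taxon 4 and Taxon 7 only — synapomorphy for {Taxon 4, Taxon 7}.
bioluminescent organ: derived state '+' in Taxon 4, Taxon 7, and Taxon 8 only — synapomorphy for {Taxon 4, Taxon 7, Taxon 8}.
stipules present: derived state '-' in Taxon 4 only — an autapomorphy, so it tells us nothing about relationships among taxa.
Most parsimonious ingroup topology: ((Taxon 8,(Taxon 7,Taxon 4)),Taxon 9).
Taxon 4 and Taxon 7 form a cherry on this tree, so they are sister taxa.

Taxon 7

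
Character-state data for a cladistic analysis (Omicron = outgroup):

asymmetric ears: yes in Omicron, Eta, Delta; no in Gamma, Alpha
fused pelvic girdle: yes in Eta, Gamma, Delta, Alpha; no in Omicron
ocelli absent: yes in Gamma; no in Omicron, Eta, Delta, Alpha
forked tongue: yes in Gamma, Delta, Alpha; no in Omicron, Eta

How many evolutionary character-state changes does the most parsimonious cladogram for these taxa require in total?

Character polarity is set by the outgroup: the derived state is whichever differs from the outgroup's state, so for asymmetric ears the derived state is 'no', and for the remaining characters it is 'yes'.
Only Alpha and Gamma show the derived state 'no' for asymmetric ears, supporting them as a clade.
All ingroup taxa share the derived state 'yes' for fused pelvic girdle; it defines the ingroup but does not resolve relationships within it.
ocelli absent: derived state 'yes' in Gamma only — an autapomorphy, so it tells us nothing about relationships among taxa.
forked tongue: derived state 'yes' in Alpha, Delta, and Gamma only — synapomorphy for {Alpha, Delta, Gamma}.
Most parsimonious ingroup topology: (Eta,((Gamma,Alpha),Delta)).
Changes per character on this tree: asymmetric ears: 1; fused pelvic girdle: 1; ocelli absent: 1; forked tongue: 1.
Total = 4.

4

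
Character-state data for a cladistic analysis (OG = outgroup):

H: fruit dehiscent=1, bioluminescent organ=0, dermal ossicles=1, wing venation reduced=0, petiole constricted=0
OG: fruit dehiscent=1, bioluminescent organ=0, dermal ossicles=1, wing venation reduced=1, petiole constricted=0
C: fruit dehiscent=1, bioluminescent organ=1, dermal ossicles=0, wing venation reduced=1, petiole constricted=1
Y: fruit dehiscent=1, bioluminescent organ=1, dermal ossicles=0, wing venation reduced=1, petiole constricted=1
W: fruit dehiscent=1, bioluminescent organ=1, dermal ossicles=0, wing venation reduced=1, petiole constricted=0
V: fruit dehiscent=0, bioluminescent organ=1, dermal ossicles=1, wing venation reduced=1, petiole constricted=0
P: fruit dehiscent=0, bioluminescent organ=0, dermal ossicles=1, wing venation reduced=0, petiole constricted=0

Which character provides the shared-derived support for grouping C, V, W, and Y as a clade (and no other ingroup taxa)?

bioluminescent organ

Character polarity is set by the outgroup: the derived state is whichever differs from the outgroup's state, so for fruit dehiscent, dermal ossicles, wing venation reduced the derived state is '0', and for the remaining characters it is '1'.
fruit dehiscent (state '0') occurs in P and V but conflicts with the nesting implied by the other characters — most parsimoniously interpreted as homoplasy.
bioluminescent organ (derived state '1') is shared by C, V, W, and Y — a synapomorphy uniting that clade.
dermal ossicles: derived state '0' in C, W, and Y only — synapomorphy for {C, W, Y}.
Only H and P show the derived state '0' for wing venation reduced, supporting them as a clade.
Only C and Y show the derived state '1' for petiole constricted, supporting them as a clade.
Most parsimonious ingroup topology: ((V,((C,Y),W)),(P,H)).
The clade {C, V, W, Y} is supported by bioluminescent organ: its derived state '1' occurs in exactly those taxa and in no other taxon (including the outgroup).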